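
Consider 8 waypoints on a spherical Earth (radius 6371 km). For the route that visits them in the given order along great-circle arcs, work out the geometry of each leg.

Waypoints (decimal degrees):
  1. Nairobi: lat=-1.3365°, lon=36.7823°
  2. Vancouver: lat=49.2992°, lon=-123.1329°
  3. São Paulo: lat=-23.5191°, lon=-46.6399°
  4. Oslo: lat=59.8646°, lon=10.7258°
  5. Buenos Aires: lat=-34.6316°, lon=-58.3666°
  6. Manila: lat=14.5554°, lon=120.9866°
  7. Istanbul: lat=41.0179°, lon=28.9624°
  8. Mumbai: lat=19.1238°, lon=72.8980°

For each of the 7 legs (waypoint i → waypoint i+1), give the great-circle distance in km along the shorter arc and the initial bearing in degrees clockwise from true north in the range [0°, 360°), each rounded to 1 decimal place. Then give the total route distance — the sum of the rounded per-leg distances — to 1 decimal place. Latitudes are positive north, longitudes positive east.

Leg 1: dist=14349.5 km, bearing=343.2°
Leg 2: dist=11049.9 km, bearing=115.4°
Leg 3: dist=10625.7 km, bearing=25.1°
Leg 4: dist=12245.3 km, bearing=234.9°
Leg 5: dist=17781.8 km, bearing=178.2°
Leg 6: dist=9118.2 km, bearing=310.4°
Leg 7: dist=4809.3 km, bearing=106.9°
Total: 79979.7 km

Leg 1: φ1=-0.0233263, φ2=0.8604334, Δφ=0.8837597, Δλ=-2.7910468 rad; a=sin²(Δφ/2)+cosφ1·cosφ2·sin²(Δλ/2)=0.8149836458; c=2·atan2(√a, √(1-a))=2.252307421; dist=6371·c=14349.451 ≈ 14349.5 km; running total=14349.5 km
Leg 1 bearing: y=sinΔλ·cosφ2=-0.22394111, x=cosφ1·sinφ2-sinφ1·cosφ2·cosΔλ=0.74363404; θ=atan2(y, x)=-16.7594° <0 so +360° → 343.2406° ≈ 343.2°
Leg 2: φ1=0.8604334, φ2=-0.4104857, Δφ=-1.2709191, Δλ=1.3350547 rad; a=sin²(Δφ/2)+cosφ1·cosφ2·sin²(Δλ/2)=0.5814384829; c=2·atan2(√a, √(1-a))=1.734402186; dist=6371·c=11049.876 ≈ 11049.9 km; running total=25399.4 km
Leg 2 bearing: y=sinΔλ·cosφ2=0.89156617, x=cosφ1·sinφ2-sinφ1·cosφ2·cosΔλ=-0.42258828; θ=atan2(y, x)=115.3602° ≈ 115.4°
Leg 3: φ1=-0.4104857, φ2=1.0448344, Δφ=1.4553201, Δλ=1.0012203 rad; a=sin²(Δφ/2)+cosφ1·cosφ2·sin²(Δλ/2)=0.5484349226; c=2·atan2(√a, √(1-a))=1.667818316; dist=6371·c=10625.670 ≈ 10625.7 km; running total=36025.1 km
Leg 3 bearing: y=sinΔλ·cosφ2=0.42278716, x=cosφ1·sinφ2-sinφ1·cosφ2·cosΔλ=0.90103677; θ=atan2(y, x)=25.1370° ≈ 25.1°
Leg 4: φ1=1.0448344, φ2=-0.6044354, Δφ=-1.6492698, Δλ=-1.2058899 rad; a=sin²(Δφ/2)+cosφ1·cosφ2·sin²(Δλ/2)=0.6720348426; c=2·atan2(√a, √(1-a))=1.922044122; dist=6371·c=12245.343 ≈ 12245.3 km; running total=48270.4 km
Leg 4 bearing: y=sinΔλ·cosφ2=-0.76864605, x=cosφ1·sinφ2-sinφ1·cosφ2·cosΔλ=-0.53925811; θ=atan2(y, x)=-125.0523° <0 so +360° → 234.9477° ≈ 234.9°
Leg 5: φ1=-0.6044354, φ2=0.2540397, Δφ=0.8584751, Δλ=3.1303039 rad; a=sin²(Δφ/2)+cosφ1·cosφ2·sin²(Δλ/2)=0.9695930888; c=2·atan2(√a, √(1-a))=2.791049062; dist=6371·c=17781.774 ≈ 17781.8 km; running total=66052.2 km
Leg 5 bearing: y=sinΔλ·cosφ2=0.01092624, x=cosφ1·sinφ2-sinφ1·cosφ2·cosΔλ=-0.34323453; θ=atan2(y, x)=178.1767° ≈ 178.2°
Leg 6: φ1=0.2540397, φ2=0.7158974, Δφ=0.4618578, Δλ=-1.6061253 rad; a=sin²(Δφ/2)+cosφ1·cosφ2·sin²(Δλ/2)=0.4304287975; c=2·atan2(√a, √(1-a))=1.431200984; dist=6371·c=9118.181 ≈ 9118.2 km; running total=75170.4 km
Leg 6 bearing: y=sinΔλ·cosφ2=-0.75403377, x=cosφ1·sinφ2-sinφ1·cosφ2·cosΔλ=0.64192871; θ=atan2(y, x)=-49.5914° <0 so +360° → 310.4086° ≈ 310.4°
Leg 7: φ1=0.7158974, φ2=0.3337733, Δφ=-0.3821241, Δλ=0.7668209 rad; a=sin²(Δφ/2)+cosφ1·cosφ2·sin²(Δλ/2)=0.1358210444; c=2·atan2(√a, √(1-a))=0.754873960; dist=6371·c=4809.302 ≈ 4809.3 km; running total=79979.7 km
Leg 7 bearing: y=sinΔλ·cosφ2=0.65555787, x=cosφ1·sinφ2-sinφ1·cosφ2·cosΔλ=-0.19934551; θ=atan2(y, x)=106.9137° ≈ 106.9°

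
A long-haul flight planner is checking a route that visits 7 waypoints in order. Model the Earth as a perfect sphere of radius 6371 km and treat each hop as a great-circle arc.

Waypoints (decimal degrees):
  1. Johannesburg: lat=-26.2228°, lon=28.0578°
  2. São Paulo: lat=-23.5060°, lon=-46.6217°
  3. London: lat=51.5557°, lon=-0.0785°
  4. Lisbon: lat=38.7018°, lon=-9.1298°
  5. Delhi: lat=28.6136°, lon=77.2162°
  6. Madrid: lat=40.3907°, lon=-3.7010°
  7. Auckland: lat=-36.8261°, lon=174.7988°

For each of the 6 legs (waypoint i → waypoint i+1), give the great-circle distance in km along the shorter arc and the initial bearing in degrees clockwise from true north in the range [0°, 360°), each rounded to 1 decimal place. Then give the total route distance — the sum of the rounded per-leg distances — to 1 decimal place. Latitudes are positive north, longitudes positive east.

Leg 1: φ1=-0.4576742, φ2=-0.4102571, Δφ=0.0474171, Δλ=-1.3034032 rad; a=sin²(Δφ/2)+cosφ1·cosφ2·sin²(Δλ/2)=0.3032042168; c=2·atan2(√a, √(1-a))=1.166261075; dist=6371·c=7430.249 ≈ 7430.2 km; running total=7430.2 km
Leg 1 bearing: y=sinΔλ·cosφ2=-0.88443018, x=cosφ1·sinφ2-sinφ1·cosφ2·cosΔλ=-0.25073678; θ=atan2(y, x)=-105.8281° <0 so +360° → 254.1719° ≈ 254.2°
Leg 2: φ1=-0.4102571, φ2=0.8998167, Δφ=1.3100738, Δλ=0.8123321 rad; a=sin²(Δφ/2)+cosφ1·cosφ2·sin²(Δλ/2)=0.4601103912; c=2·atan2(√a, √(1-a))=1.490932237; dist=6371·c=9498.729 ≈ 9498.7 km; running total=16928.9 km
Leg 2 bearing: y=sinΔλ·cosφ2=0.45132664, x=cosφ1·sinφ2-sinφ1·cosφ2·cosΔλ=0.88878543; θ=atan2(y, x)=26.9215° ≈ 26.9°
Leg 3: φ1=0.8998167, φ2=0.6754738, Δφ=-0.2243429, Δλ=-0.1579750 rad; a=sin²(Δφ/2)+cosφ1·cosφ2·sin²(Δλ/2)=0.0155507758; c=2·atan2(√a, √(1-a))=0.250056474; dist=6371·c=1593.110 ≈ 1593.1 km; running total=18522.0 km
Leg 3 bearing: y=sinΔλ·cosφ2=-0.12277323, x=cosφ1·sinφ2-sinφ1·cosφ2·cosΔλ=-0.21485467; θ=atan2(y, x)=-150.2553° <0 so +360° → 209.7447° ≈ 209.7°
Leg 4: φ1=0.6754738, φ2=0.4994015, Δφ=-0.1760723, Δλ=1.5070220 rad; a=sin²(Δφ/2)+cosφ1·cosφ2·sin²(Δλ/2)=0.3284486488; c=2·atan2(√a, √(1-a))=1.220578199; dist=6371·c=7776.304 ≈ 7776.3 km; running total=26298.3 km
Leg 4 bearing: y=sinΔλ·cosφ2=0.87608471, x=cosφ1·sinφ2-sinφ1·cosφ2·cosΔλ=0.33875672; θ=atan2(y, x)=68.8599° ≈ 68.9°
Leg 5: φ1=0.4994015, φ2=0.7049507, Δφ=0.2055492, Δλ=-1.4122716 rad; a=sin²(Δφ/2)+cosφ1·cosφ2·sin²(Δλ/2)=0.2920622112; c=2·atan2(√a, √(1-a))=1.141890950; dist=6371·c=7274.987 ≈ 7275.0 km; running total=33573.3 km
Leg 5 bearing: y=sinΔλ·cosφ2=-0.75209343, x=cosφ1·sinφ2-sinφ1·cosφ2·cosΔλ=0.51127583; θ=atan2(y, x)=-55.7920° <0 so +360° → 304.2080° ≈ 304.2°
Leg 6: φ1=0.7049507, φ2=-0.6427367, Δφ=-1.3476874, Δλ=3.1154092 rad; a=sin²(Δφ/2)+cosφ1·cosφ2·sin²(Δλ/2)=0.9989281803; c=2·atan2(√a, √(1-a))=3.076103635; dist=6371·c=19597.856 ≈ 19597.9 km; running total=53171.2 km
Leg 6 bearing: y=sinΔλ·cosφ2=0.02095635, x=cosφ1·sinφ2-sinφ1·cosφ2·cosΔλ=0.06199609; θ=atan2(y, x)=18.6766° ≈ 18.7°

Leg 1: dist=7430.2 km, bearing=254.2°
Leg 2: dist=9498.7 km, bearing=26.9°
Leg 3: dist=1593.1 km, bearing=209.7°
Leg 4: dist=7776.3 km, bearing=68.9°
Leg 5: dist=7275.0 km, bearing=304.2°
Leg 6: dist=19597.9 km, bearing=18.7°
Total: 53171.2 km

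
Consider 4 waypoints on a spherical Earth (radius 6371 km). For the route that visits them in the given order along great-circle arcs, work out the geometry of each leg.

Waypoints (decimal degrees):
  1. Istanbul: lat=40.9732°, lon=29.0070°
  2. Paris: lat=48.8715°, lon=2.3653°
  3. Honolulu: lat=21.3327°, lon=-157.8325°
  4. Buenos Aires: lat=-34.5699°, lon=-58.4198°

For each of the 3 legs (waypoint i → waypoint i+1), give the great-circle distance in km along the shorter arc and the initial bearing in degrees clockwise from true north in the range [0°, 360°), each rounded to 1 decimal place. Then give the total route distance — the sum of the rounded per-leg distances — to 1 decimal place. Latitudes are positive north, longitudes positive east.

Leg 1: φ1=0.7151172, φ2=0.8529686, Δφ=0.1378513, Δλ=-0.4649854 rad; a=sin²(Δφ/2)+cosφ1·cosφ2·sin²(Δλ/2)=0.0311063453; c=2·atan2(√a, √(1-a))=0.354594645; dist=6371·c=2259.122 ≈ 2259.1 km; running total=2259.1 km
Leg 1 bearing: y=sinΔλ·cosφ2=-0.29494150, x=cosφ1·sinφ2-sinφ1·cosφ2·cosΔλ=0.18320609; θ=atan2(y, x)=-58.1531° <0 so +360° → 301.8469° ≈ 301.8°
Leg 2: φ1=0.8529686, φ2=0.3723259, Δφ=-0.4806427, Δλ=-2.7959791 rad; a=sin²(Δφ/2)+cosφ1·cosφ2·sin²(Δλ/2)=0.6512198029; c=2·atan2(√a, √(1-a))=1.878047415; dist=6371·c=11965.040 ≈ 11965.0 km; running total=14224.1 km
Leg 2 bearing: y=sinΔλ·cosφ2=-0.31556252, x=cosφ1·sinφ2-sinφ1·cosφ2·cosΔλ=0.89941680; θ=atan2(y, x)=-19.3335° <0 so +360° → 340.6665° ≈ 340.7°
Leg 3: φ1=0.3723259, φ2=-0.6033586, Δφ=-0.9756844, Δλ=1.7350789 rad; a=sin²(Δφ/2)+cosφ1·cosφ2·sin²(Δλ/2)=0.6659279264; c=2·atan2(√a, √(1-a))=1.909066565; dist=6371·c=12162.663 ≈ 12162.7 km; running total=26386.8 km
Leg 3 bearing: y=sinΔλ·cosφ2=0.81234779, x=cosφ1·sinφ2-sinφ1·cosφ2·cosΔλ=-0.47954432; θ=atan2(y, x)=120.5542° ≈ 120.6°

Leg 1: dist=2259.1 km, bearing=301.8°
Leg 2: dist=11965.0 km, bearing=340.7°
Leg 3: dist=12162.7 km, bearing=120.6°
Total: 26386.8 km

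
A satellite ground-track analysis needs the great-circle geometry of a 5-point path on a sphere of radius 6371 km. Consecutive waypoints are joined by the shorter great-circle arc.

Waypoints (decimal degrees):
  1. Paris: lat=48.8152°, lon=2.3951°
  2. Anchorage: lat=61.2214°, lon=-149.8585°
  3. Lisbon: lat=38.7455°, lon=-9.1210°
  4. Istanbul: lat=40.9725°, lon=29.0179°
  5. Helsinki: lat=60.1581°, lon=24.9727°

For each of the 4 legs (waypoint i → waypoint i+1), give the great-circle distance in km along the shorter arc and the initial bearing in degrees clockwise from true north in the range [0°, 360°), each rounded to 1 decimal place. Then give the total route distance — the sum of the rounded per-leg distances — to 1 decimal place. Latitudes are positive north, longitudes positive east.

Leg 1: dist=7530.5 km, bearing=346.0°
Leg 2: dist=8346.1 km, bearing=30.7°
Leg 3: dist=3238.9 km, bearing=73.3°
Leg 4: dist=2151.4 km, bearing=353.9°
Total: 21266.9 km

Leg 1: φ1=0.8519860, φ2=1.0685150, Δφ=0.2165290, Δλ=-2.6573266 rad; a=sin²(Δφ/2)+cosφ1·cosφ2·sin²(Δλ/2)=0.3104641822; c=2·atan2(√a, √(1-a))=1.182003476; dist=6371·c=7530.544 ≈ 7530.5 km; running total=7530.5 km
Leg 1 bearing: y=sinΔλ·cosφ2=-0.22413232, x=cosφ1·sinφ2-sinφ1·cosφ2·cosΔλ=0.89781368; θ=atan2(y, x)=-14.0170° <0 so +360° → 345.9830° ≈ 346.0°
Leg 2: φ1=1.0685150, φ2=0.6762365, Δφ=-0.3922785, Δλ=2.4563328 rad; a=sin²(Δφ/2)+cosφ1·cosφ2·sin²(Δλ/2)=0.3710788787; c=2·atan2(√a, √(1-a))=1.310008063; dist=6371·c=8346.061 ≈ 8346.1 km; running total=15876.6 km
Leg 2 bearing: y=sinΔλ·cosφ2=0.49359993, x=cosφ1·sinφ2-sinφ1·cosφ2·cosΔλ=0.83058804; θ=atan2(y, x)=30.7221° ≈ 30.7°
Leg 3: φ1=0.6762365, φ2=0.7151050, Δφ=0.0388685, Δλ=0.6656494 rad; a=sin²(Δφ/2)+cosφ1·cosφ2·sin²(Δλ/2)=0.0632347128; c=2·atan2(√a, √(1-a))=0.508387467; dist=6371·c=3238.937 ≈ 3238.9 km; running total=19115.5 km
Leg 3 bearing: y=sinΔλ·cosφ2=0.46628041, x=cosφ1·sinφ2-sinφ1·cosφ2·cosΔλ=0.13973873; θ=atan2(y, x)=73.3171° ≈ 73.3°
Leg 4: φ1=0.7151050, φ2=1.0499569, Δφ=0.3348519, Δλ=-0.0706021 rad; a=sin²(Δφ/2)+cosφ1·cosφ2·sin²(Δλ/2)=0.0282385001; c=2·atan2(√a, √(1-a))=0.337688506; dist=6371·c=2151.413 ≈ 2151.4 km; running total=21266.9 km
Leg 4 bearing: y=sinΔλ·cosφ2=-0.03510300, x=cosφ1·sinφ2-sinφ1·cosφ2·cosΔλ=0.32944215; θ=atan2(y, x)=-6.0821° <0 so +360° → 353.9179° ≈ 353.9°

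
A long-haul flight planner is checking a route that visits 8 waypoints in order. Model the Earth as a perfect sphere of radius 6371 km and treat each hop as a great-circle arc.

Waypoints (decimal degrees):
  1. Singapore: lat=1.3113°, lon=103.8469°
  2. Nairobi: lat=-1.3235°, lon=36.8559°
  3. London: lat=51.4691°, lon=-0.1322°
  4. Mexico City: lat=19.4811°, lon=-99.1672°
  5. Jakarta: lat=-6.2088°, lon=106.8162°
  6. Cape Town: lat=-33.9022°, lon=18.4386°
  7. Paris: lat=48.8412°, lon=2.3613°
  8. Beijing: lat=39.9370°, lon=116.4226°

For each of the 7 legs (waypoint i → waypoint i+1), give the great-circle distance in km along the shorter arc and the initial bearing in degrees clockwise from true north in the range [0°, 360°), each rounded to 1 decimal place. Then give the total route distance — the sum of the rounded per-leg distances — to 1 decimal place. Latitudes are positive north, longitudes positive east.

Leg 1: φ1=0.0228865, φ2=-0.0230994, Δφ=-0.0459859, Δλ=-1.1692135 rad; a=sin²(Δφ/2)+cosφ1·cosφ2·sin²(Δλ/2)=0.3049297353; c=2·atan2(√a, √(1-a))=1.170012115; dist=6371·c=7454.147 ≈ 7454.1 km; running total=7454.1 km
Leg 1 bearing: y=sinΔλ·cosφ2=-0.92019791, x=cosφ1·sinφ2-sinφ1·cosφ2·cosΔλ=-0.03203394; θ=atan2(y, x)=-91.9938° <0 so +360° → 268.0062° ≈ 268.0°
Leg 2: φ1=-0.0230994, φ2=0.8983053, Δφ=0.9214047, Δλ=-0.6455641 rad; a=sin²(Δφ/2)+cosφ1·cosφ2·sin²(Δλ/2)=0.2603120162; c=2·atan2(√a, √(1-a))=1.070852812; dist=6371·c=6822.403 ≈ 6822.4 km; running total=14276.5 km
Leg 2 bearing: y=sinΔλ·cosφ2=-0.37478928, x=cosφ1·sinφ2-sinφ1·cosφ2·cosΔλ=0.79355635; θ=atan2(y, x)=-25.2809° <0 so +360° → 334.7191° ≈ 334.7°
Leg 3: φ1=0.8983053, φ2=0.3400093, Δφ=-0.5582959, Δλ=-1.7284868 rad; a=sin²(Δφ/2)+cosφ1·cosφ2·sin²(Δλ/2)=0.4156698356; c=2·atan2(√a, √(1-a))=1.401325958; dist=6371·c=8927.848 ≈ 8927.8 km; running total=23204.3 km
Leg 3 bearing: y=sinΔλ·cosφ2=-0.93105445, x=cosφ1·sinφ2-sinφ1·cosφ2·cosΔλ=0.32356035; θ=atan2(y, x)=-70.8366° <0 so +360° → 289.1634° ≈ 289.2°
Leg 4: φ1=0.3400093, φ2=-0.1083640, Δφ=-0.4483733, Δλ=3.5950885 rad; a=sin²(Δφ/2)+cosφ1·cosφ2·sin²(Δλ/2)=0.9392782794; c=2·atan2(√a, √(1-a))=2.643628038; dist=6371·c=16842.554 ≈ 16842.6 km; running total=40046.9 km
Leg 4 bearing: y=sinΔλ·cosφ2=-0.43554093, x=cosφ1·sinφ2-sinφ1·cosφ2·cosΔλ=0.19606752; θ=atan2(y, x)=-65.7641° <0 so +360° → 294.2359° ≈ 294.2°
Leg 5: φ1=-0.1083640, φ2=-0.5917050, Δφ=-0.4833410, Δλ=-1.5424801 rad; a=sin²(Δφ/2)+cosφ1·cosφ2·sin²(Δλ/2)=0.4581570255; c=2·atan2(√a, √(1-a))=1.487012389; dist=6371·c=9473.756 ≈ 9473.8 km; running total=49520.7 km
Leg 5 bearing: y=sinΔλ·cosφ2=-0.82965814, x=cosφ1·sinφ2-sinφ1·cosφ2·cosΔλ=-0.55196379; θ=atan2(y, x)=-123.6355° <0 so +360° → 236.3645° ≈ 236.4°
Leg 6: φ1=-0.5917050, φ2=0.8524398, Δφ=1.4441448, Δλ=-0.2806018 rad; a=sin²(Δφ/2)+cosφ1·cosφ2·sin²(Δλ/2)=0.4475257241; c=2·atan2(√a, √(1-a))=1.465654160; dist=6371·c=9337.683 ≈ 9337.7 km; running total=58858.4 km
Leg 6 bearing: y=sinΔλ·cosφ2=-0.18226361, x=cosφ1·sinφ2-sinφ1·cosφ2·cosΔλ=0.97763274; θ=atan2(y, x)=-10.5606° <0 so +360° → 349.4394° ≈ 349.4°
Leg 7: φ1=0.8524398, φ2=0.6970321, Δφ=-0.1554076, Δλ=1.9907452 rad; a=sin²(Δφ/2)+cosφ1·cosφ2·sin²(Δλ/2)=0.3612170369; c=2·atan2(√a, √(1-a))=1.289536777; dist=6371·c=8215.639 ≈ 8215.6 km; running total=67074.0 km
Leg 7 bearing: y=sinΔλ·cosφ2=0.70012761, x=cosφ1·sinφ2-sinφ1·cosφ2·cosΔλ=0.65785901; θ=atan2(y, x)=46.7828° ≈ 46.8°

Leg 1: dist=7454.1 km, bearing=268.0°
Leg 2: dist=6822.4 km, bearing=334.7°
Leg 3: dist=8927.8 km, bearing=289.2°
Leg 4: dist=16842.6 km, bearing=294.2°
Leg 5: dist=9473.8 km, bearing=236.4°
Leg 6: dist=9337.7 km, bearing=349.4°
Leg 7: dist=8215.6 km, bearing=46.8°
Total: 67074.0 km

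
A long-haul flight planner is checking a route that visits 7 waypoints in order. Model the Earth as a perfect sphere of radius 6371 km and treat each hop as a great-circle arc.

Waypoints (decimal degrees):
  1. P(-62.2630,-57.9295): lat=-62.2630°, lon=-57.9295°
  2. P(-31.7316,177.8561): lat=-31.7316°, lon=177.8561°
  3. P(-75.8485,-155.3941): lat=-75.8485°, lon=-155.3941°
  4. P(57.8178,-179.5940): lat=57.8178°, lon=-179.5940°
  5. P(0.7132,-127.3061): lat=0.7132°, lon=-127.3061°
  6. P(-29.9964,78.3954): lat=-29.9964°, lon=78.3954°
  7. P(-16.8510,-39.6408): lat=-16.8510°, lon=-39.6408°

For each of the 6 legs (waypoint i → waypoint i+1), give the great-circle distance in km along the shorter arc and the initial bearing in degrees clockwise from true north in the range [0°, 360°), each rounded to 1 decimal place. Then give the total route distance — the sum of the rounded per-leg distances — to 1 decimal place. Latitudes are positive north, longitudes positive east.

Leg 1: dist=8444.2 km, bearing=226.5°
Leg 2: dist=5106.0 km, bearing=171.2°
Leg 3: dist=14964.6 km, bearing=342.2°
Leg 4: dist=7822.3 km, bearing=122.9°
Leg 5: dist=15774.4 km, bearing=217.5°
Leg 6: dist=11582.3 km, bearing=240.6°
Total: 63693.8 km

Leg 1: φ1=-1.0866944, φ2=-0.5538209, Δφ=0.5328735, Δλ=4.1152350 rad; a=sin²(Δφ/2)+cosφ1·cosφ2·sin²(Δλ/2)=0.3785365300; c=2·atan2(√a, √(1-a))=1.325414285; dist=6371·c=8444.214 ≈ 8444.2 km; running total=8444.2 km
Leg 1 bearing: y=sinΔλ·cosφ2=-0.70332936, x=cosφ1·sinφ2-sinφ1·cosφ2·cosΔλ=-0.66806759; θ=atan2(y, x)=-133.5271° <0 so +360° → 226.4729° ≈ 226.5°
Leg 2: φ1=-0.5538209, φ2=-1.3238061, Δφ=-0.7699852, Δλ=-5.8163132 rad; a=sin²(Δφ/2)+cosφ1·cosφ2·sin²(Δλ/2)=0.1521663747; c=2·atan2(√a, √(1-a))=0.801447996; dist=6371·c=5106.025 ≈ 5106.0 km; running total=13550.2 km
Leg 2 bearing: y=sinΔλ·cosφ2=0.11004231, x=cosφ1·sinφ2-sinφ1·cosφ2·cosΔλ=-0.70988574; θ=atan2(y, x)=171.1885° ≈ 171.2°
Leg 3: φ1=-1.3238061, φ2=1.0091110, Δφ=2.3329170, Δλ=-0.4223679 rad; a=sin²(Δφ/2)+cosφ1·cosφ2·sin²(Δλ/2)=0.8509502051; c=2·atan2(√a, √(1-a))=2.348858413; dist=6371·c=14964.577 ≈ 14964.6 km; running total=28514.8 km
Leg 3 bearing: y=sinΔλ·cosφ2=-0.21832964, x=cosφ1·sinφ2-sinφ1·cosφ2·cosΔλ=0.67798819; θ=atan2(y, x)=-17.8499° <0 so +360° → 342.1501° ≈ 342.2°
Leg 4: φ1=1.0091110, φ2=0.0124477, Δφ=-0.9966633, Δλ=0.9125960 rad; a=sin²(Δφ/2)+cosφ1·cosφ2·sin²(Δλ/2)=0.3318469196; c=2·atan2(√a, √(1-a))=1.227804493; dist=6371·c=7822.342 ≈ 7822.3 km; running total=36337.1 km
Leg 4 bearing: y=sinΔλ·cosφ2=0.79103308, x=cosφ1·sinφ2-sinφ1·cosφ2·cosΔλ=-0.51104288; θ=atan2(y, x)=122.8643° ≈ 122.9°
Leg 5: φ1=0.0124477, φ2=-0.5235359, Δφ=-0.5359836, Δλ=3.5901685 rad; a=sin²(Δφ/2)+cosφ1·cosφ2·sin²(Δλ/2)=0.8932683072; c=2·atan2(√a, √(1-a))=2.475976794; dist=6371·c=15774.448 ≈ 15774.4 km; running total=52111.5 km
Leg 5 bearing: y=sinΔλ·cosφ2=-0.37559384, x=cosφ1·sinφ2-sinφ1·cosφ2·cosΔλ=-0.49019325; θ=atan2(y, x)=-142.5401° <0 so +360° → 217.4599° ≈ 217.5°
Leg 6: φ1=-0.5235359, φ2=-0.2941054, Δφ=0.2294305, Δλ=-2.0601203 rad; a=sin²(Δφ/2)+cosφ1·cosφ2·sin²(Δλ/2)=0.6223335225; c=2·atan2(√a, √(1-a))=1.817972613; dist=6371·c=11582.304 ≈ 11582.3 km; running total=63693.8 km
Leg 6 bearing: y=sinΔλ·cosφ2=-0.84475140, x=cosφ1·sinφ2-sinφ1·cosφ2·cosΔλ=-0.47595494; θ=atan2(y, x)=-119.3980° <0 so +360° → 240.6020° ≈ 240.6°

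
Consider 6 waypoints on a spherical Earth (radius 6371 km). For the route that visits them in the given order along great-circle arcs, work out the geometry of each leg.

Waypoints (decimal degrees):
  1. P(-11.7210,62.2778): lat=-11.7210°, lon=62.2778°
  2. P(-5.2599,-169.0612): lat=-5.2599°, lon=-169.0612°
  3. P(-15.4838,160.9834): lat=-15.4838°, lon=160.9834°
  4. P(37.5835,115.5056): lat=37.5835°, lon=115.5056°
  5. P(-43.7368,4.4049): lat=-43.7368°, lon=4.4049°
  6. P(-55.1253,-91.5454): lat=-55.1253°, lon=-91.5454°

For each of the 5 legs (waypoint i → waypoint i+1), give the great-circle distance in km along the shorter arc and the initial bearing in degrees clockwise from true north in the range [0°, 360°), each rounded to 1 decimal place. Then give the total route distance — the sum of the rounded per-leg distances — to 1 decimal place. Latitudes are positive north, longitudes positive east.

Leg 1: φ1=-0.2045700, φ2=-0.0918026, Δφ=0.1127675, Δλ=-4.0376272 rad; a=sin²(Δφ/2)+cosφ1·cosφ2·sin²(Δλ/2)=0.7952430850; c=2·atan2(√a, √(1-a))=2.202457440; dist=6371·c=14031.856 ≈ 14031.9 km; running total=14031.9 km
Leg 1 bearing: y=sinΔλ·cosφ2=0.77756771, x=cosφ1·sinφ2-sinφ1·cosφ2·cosΔλ=-0.21613546; θ=atan2(y, x)=105.5340° ≈ 105.5°
Leg 2: φ1=-0.0918026, φ2=-0.2702433, Δφ=-0.1784407, Δλ=5.7603649 rad; a=sin²(Δφ/2)+cosφ1·cosφ2·sin²(Δλ/2)=0.0720367677; c=2·atan2(√a, √(1-a))=0.543456472; dist=6371·c=3462.361 ≈ 3462.4 km; running total=17494.3 km
Leg 2 bearing: y=sinΔλ·cosφ2=-0.48120318, x=cosφ1·sinφ2-sinφ1·cosφ2·cosΔλ=-0.18929709; θ=atan2(y, x)=-111.4738° <0 so +360° → 248.5262° ≈ 248.5°
Leg 3: φ1=-0.2702433, φ2=0.6559558, Δφ=0.9261991, Δλ=-0.7937373 rad; a=sin²(Δφ/2)+cosφ1·cosφ2·sin²(Δλ/2)=0.3136645597; c=2·atan2(√a, √(1-a))=1.188910747; dist=6371·c=7574.550 ≈ 7574.6 km; running total=25068.9 km
Leg 3 bearing: y=sinΔλ·cosφ2=-0.56501099, x=cosφ1·sinφ2-sinφ1·cosφ2·cosΔλ=0.73612431; θ=atan2(y, x)=-37.5080° <0 so +360° → 322.4920° ≈ 322.5°
Leg 4: φ1=0.6559558, φ2=-0.7633512, Δφ=-1.4193070, Δλ=-1.9390730 rad; a=sin²(Δφ/2)+cosφ1·cosφ2·sin²(Δλ/2)=0.8138978003; c=2·atan2(√a, √(1-a))=2.249514251; dist=6371·c=14331.655 ≈ 14331.7 km; running total=39400.6 km
Leg 4 bearing: y=sinΔλ·cosφ2=-0.67407745, x=cosφ1·sinφ2-sinφ1·cosφ2·cosΔλ=-0.38922009; θ=atan2(y, x)=-120.0026° <0 so +360° → 239.9974° ≈ 240.0°
Leg 5: φ1=-0.7633512, φ2=-0.9621180, Δφ=-0.1987668, Δλ=-1.6746487 rad; a=sin²(Δφ/2)+cosφ1·cosφ2·sin²(Δλ/2)=0.2378216433; c=2·atan2(√a, √(1-a))=1.018836865; dist=6371·c=6491.010 ≈ 6491.0 km; running total=45891.6 km
Leg 5 bearing: y=sinΔλ·cosφ2=-0.56870300, x=cosφ1·sinφ2-sinφ1·cosφ2·cosΔλ=-0.63374043; θ=atan2(y, x)=-138.0960° <0 so +360° → 221.9040° ≈ 221.9°

Leg 1: dist=14031.9 km, bearing=105.5°
Leg 2: dist=3462.4 km, bearing=248.5°
Leg 3: dist=7574.6 km, bearing=322.5°
Leg 4: dist=14331.7 km, bearing=240.0°
Leg 5: dist=6491.0 km, bearing=221.9°
Total: 45891.6 km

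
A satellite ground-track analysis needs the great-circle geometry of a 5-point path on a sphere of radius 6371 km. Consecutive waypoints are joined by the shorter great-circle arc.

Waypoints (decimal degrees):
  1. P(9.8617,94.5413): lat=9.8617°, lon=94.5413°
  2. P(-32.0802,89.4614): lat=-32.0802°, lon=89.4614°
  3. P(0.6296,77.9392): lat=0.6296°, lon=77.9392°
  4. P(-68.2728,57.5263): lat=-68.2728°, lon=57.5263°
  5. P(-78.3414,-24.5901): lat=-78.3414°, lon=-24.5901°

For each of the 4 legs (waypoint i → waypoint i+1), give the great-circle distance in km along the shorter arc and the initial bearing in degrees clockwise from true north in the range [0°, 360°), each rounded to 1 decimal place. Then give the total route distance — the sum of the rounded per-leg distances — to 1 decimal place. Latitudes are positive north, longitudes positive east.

Leg 1: dist=4694.9 km, bearing=186.4°
Leg 2: dist=3833.8 km, bearing=339.3°
Leg 3: dist=7819.6 km, bearing=187.9°
Leg 4: dist=2564.9 km, bearing=210.7°
Total: 18913.2 km

Leg 1: φ1=0.1721191, φ2=-0.5599051, Δφ=-0.7320242, Δλ=-0.0886610 rad; a=sin²(Δφ/2)+cosφ1·cosφ2·sin²(Δλ/2)=0.1297279572; c=2·atan2(√a, √(1-a))=0.736916687; dist=6371·c=4694.896 ≈ 4694.9 km; running total=4694.9 km
Leg 1 bearing: y=sinΔλ·cosφ2=-0.07502456, x=cosφ1·sinφ2-sinφ1·cosφ2·cosΔλ=-0.66780669; θ=atan2(y, x)=-173.5900° <0 so +360° → 186.4100° ≈ 186.4°
Leg 2: φ1=-0.5599051, φ2=0.0109886, Δφ=0.5708937, Δλ=-0.2011003 rad; a=sin²(Δφ/2)+cosφ1·cosφ2·sin²(Δλ/2)=0.0878280132; c=2·atan2(√a, √(1-a))=0.601753981; dist=6371·c=3833.775 ≈ 3833.8 km; running total=8528.7 km
Leg 2 bearing: y=sinΔλ·cosφ2=-0.19973554, x=cosφ1·sinφ2-sinφ1·cosφ2·cosΔλ=0.52968172; θ=atan2(y, x)=-20.6608° <0 so +360° → 339.3392° ≈ 339.3°
Leg 3: φ1=0.0109886, φ2=-1.1915851, Δφ=-1.2025737, Δλ=-0.3562723 rad; a=sin²(Δφ/2)+cosφ1·cosφ2·sin²(Δλ/2)=0.3316436859; c=2·atan2(√a, √(1-a))=1.227372852; dist=6371·c=7819.592 ≈ 7819.6 km; running total=16348.3 km
Leg 3 bearing: y=sinΔλ·cosφ2=-0.12911524, x=cosφ1·sinφ2-sinφ1·cosφ2·cosΔλ=-0.93271317; θ=atan2(y, x)=-172.1186° <0 so +360° → 187.8814° ≈ 187.9°
Leg 4: φ1=-1.1915851, φ2=-1.3673154, Δφ=-0.1757302, Δλ=-1.4332015 rad; a=sin²(Δφ/2)+cosφ1·cosφ2·sin²(Δλ/2)=0.0399738163; c=2·atan2(√a, √(1-a))=0.402582202; dist=6371·c=2564.851 ≈ 2564.9 km; running total=18913.2 km
Leg 4 bearing: y=sinΔλ·cosφ2=-0.20016979, x=cosφ1·sinφ2-sinφ1·cosφ2·cosΔλ=-0.33680216; θ=atan2(y, x)=-149.2759° <0 so +360° → 210.7241° ≈ 210.7°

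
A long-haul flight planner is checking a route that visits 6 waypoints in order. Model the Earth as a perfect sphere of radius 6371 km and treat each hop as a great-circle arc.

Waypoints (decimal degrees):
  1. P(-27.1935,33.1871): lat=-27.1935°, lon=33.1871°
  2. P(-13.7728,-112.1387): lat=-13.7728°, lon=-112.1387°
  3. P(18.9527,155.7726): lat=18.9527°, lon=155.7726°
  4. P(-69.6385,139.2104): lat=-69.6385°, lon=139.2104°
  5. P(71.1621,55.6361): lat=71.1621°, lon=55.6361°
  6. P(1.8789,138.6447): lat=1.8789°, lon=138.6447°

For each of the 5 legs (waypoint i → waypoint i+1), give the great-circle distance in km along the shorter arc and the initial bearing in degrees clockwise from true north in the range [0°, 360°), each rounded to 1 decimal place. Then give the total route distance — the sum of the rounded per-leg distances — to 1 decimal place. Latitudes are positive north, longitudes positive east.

Leg 1: φ1=-0.4746161, φ2=-0.2403807, Δφ=0.2342354, Δλ=-2.5364137 rad; a=sin²(Δφ/2)+cosφ1·cosφ2·sin²(Δλ/2)=0.8008340328; c=2·atan2(√a, √(1-a))=2.216384152; dist=6371·c=14120.583 ≈ 14120.6 km; running total=14120.6 km
Leg 1 bearing: y=sinΔλ·cosφ2=-0.55255164, x=cosφ1·sinφ2-sinφ1·cosφ2·cosΔλ=-0.57678611; θ=atan2(y, x)=-136.2293° <0 so +360° → 223.7707° ≈ 223.8°
Leg 2: φ1=-0.2403807, φ2=0.3307870, Δφ=0.5711677, Δλ=4.6759343 rad; a=sin²(Δφ/2)+cosφ1·cosφ2·sin²(Δλ/2)=0.5554012759; c=2·atan2(√a, √(1-a))=1.681826865; dist=6371·c=10714.919 ≈ 10714.9 km; running total=24835.5 km
Leg 2 bearing: y=sinΔλ·cosφ2=-0.94515864, x=cosφ1·sinφ2-sinφ1·cosφ2·cosΔλ=0.30724247; θ=atan2(y, x)=-71.9922° <0 so +360° → 288.0078° ≈ 288.0°
Leg 3: φ1=0.3307870, φ2=-1.2154211, Δφ=-1.5462081, Δλ=-0.2890649 rad; a=sin²(Δφ/2)+cosφ1·cosφ2·sin²(Δλ/2)=0.4945337482; c=2·atan2(√a, √(1-a))=1.559863605; dist=6371·c=9937.891 ≈ 9937.9 km; running total=34773.4 km
Leg 3 bearing: y=sinΔλ·cosφ2=-0.09918302, x=cosφ1·sinφ2-sinφ1·cosφ2·cosΔλ=-0.99500915; θ=atan2(y, x)=-174.3075° <0 so +360° → 185.6925° ≈ 185.7°
Leg 4: φ1=-1.2154211, φ2=1.2420129, Δφ=2.4574341, Δλ=-1.4586467 rad; a=sin²(Δφ/2)+cosφ1·cosφ2·sin²(Δλ/2)=0.9373627145; c=2·atan2(√a, √(1-a))=2.635665282; dist=6371·c=16791.824 ≈ 16791.8 km; running total=51565.2 km
Leg 4 bearing: y=sinΔλ·cosφ2=-0.32086335, x=cosφ1·sinφ2-sinφ1·cosφ2·cosΔλ=0.36318333; θ=atan2(y, x)=-41.4598° <0 so +360° → 318.5402° ≈ 318.5°
Leg 5: φ1=1.2420129, φ2=0.0327930, Δφ=-1.2092200, Δλ=1.4487734 rad; a=sin²(Δφ/2)+cosφ1·cosφ2·sin²(Δλ/2)=0.4648438604; c=2·atan2(√a, √(1-a))=1.500425983; dist=6371·c=9559.214 ≈ 9559.2 km; running total=61124.4 km
Leg 5 bearing: y=sinΔλ·cosφ2=0.99203079, x=cosφ1·sinφ2-sinφ1·cosφ2·cosΔλ=-0.10455189; θ=atan2(y, x)=96.0163° ≈ 96.0°

Leg 1: dist=14120.6 km, bearing=223.8°
Leg 2: dist=10714.9 km, bearing=288.0°
Leg 3: dist=9937.9 km, bearing=185.7°
Leg 4: dist=16791.8 km, bearing=318.5°
Leg 5: dist=9559.2 km, bearing=96.0°
Total: 61124.4 km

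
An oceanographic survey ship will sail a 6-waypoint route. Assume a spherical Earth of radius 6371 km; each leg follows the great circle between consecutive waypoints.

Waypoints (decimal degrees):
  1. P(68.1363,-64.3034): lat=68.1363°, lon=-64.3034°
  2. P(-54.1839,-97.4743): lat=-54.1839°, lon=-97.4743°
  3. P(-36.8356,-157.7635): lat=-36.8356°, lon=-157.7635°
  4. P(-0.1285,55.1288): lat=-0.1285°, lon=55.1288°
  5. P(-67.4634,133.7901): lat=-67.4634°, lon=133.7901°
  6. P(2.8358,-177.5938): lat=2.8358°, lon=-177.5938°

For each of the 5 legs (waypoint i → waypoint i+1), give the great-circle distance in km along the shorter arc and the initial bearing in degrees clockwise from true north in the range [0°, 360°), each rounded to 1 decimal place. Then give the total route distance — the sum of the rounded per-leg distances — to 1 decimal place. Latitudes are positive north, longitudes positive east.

Leg 1: dist=13872.9 km, bearing=202.9°
Leg 2: dist=4902.3 km, bearing=267.6°
Leg 3: dist=14691.3 km, bearing=227.1°
Leg 4: dist=9513.8 km, bearing=157.9°
Leg 5: dist=8676.7 km, bearing=50.0°
Total: 51657.0 km

Leg 1: φ1=1.1892028, φ2=-0.9456875, Δφ=-2.1348902, Δλ=-0.5789414 rad; a=sin²(Δφ/2)+cosφ1·cosφ2·sin²(Δλ/2)=0.7850812762; c=2·atan2(√a, √(1-a))=2.177500033; dist=6371·c=13872.853 ≈ 13872.9 km; running total=13872.9 km
Leg 1 bearing: y=sinΔλ·cosφ2=-0.32017735, x=cosφ1·sinφ2-sinφ1·cosφ2·cosΔλ=-0.75657196; θ=atan2(y, x)=-157.0622° <0 so +360° → 202.9378° ≈ 202.9°
Leg 2: φ1=-0.9456875, φ2=-0.6429025, Δφ=0.3027850, Δλ=-1.0522450 rad; a=sin²(Δφ/2)+cosφ1·cosφ2·sin²(Δλ/2)=0.1408598926; c=2·atan2(√a, √(1-a))=0.769469002; dist=6371·c=4902.287 ≈ 4902.3 km; running total=18775.2 km
Leg 2 bearing: y=sinΔλ·cosφ2=-0.69514231, x=cosφ1·sinφ2-sinφ1·cosφ2·cosΔλ=-0.02916682; θ=atan2(y, x)=-92.4026° <0 so +360° → 267.5974° ≈ 267.6°
Leg 3: φ1=-0.6429025, φ2=-0.0022427, Δφ=0.6406598, Δλ=3.7156716 rad; a=sin²(Δφ/2)+cosφ1·cosφ2·sin²(Δλ/2)=0.8353547435; c=2·atan2(√a, √(1-a))=2.305961244; dist=6371·c=14691.279 ≈ 14691.3 km; running total=33466.5 km
Leg 3 bearing: y=sinΔλ·cosφ2=-0.54306024, x=cosφ1·sinφ2-sinφ1·cosφ2·cosΔλ=-0.50520724; θ=atan2(y, x)=-132.9319° <0 so +360° → 227.0681° ≈ 227.1°
Leg 4: φ1=-0.0022427, φ2=-1.1774585, Δφ=-1.1752157, Δλ=1.3728987 rad; a=sin²(Δφ/2)+cosφ1·cosφ2·sin²(Δλ/2)=0.4612869495; c=2·atan2(√a, √(1-a))=1.493292657; dist=6371·c=9513.768 ≈ 9513.8 km; running total=42980.3 km
Leg 4 bearing: y=sinΔλ·cosφ2=0.37579282, x=cosφ1·sinφ2-sinφ1·cosφ2·cosΔλ=-0.92346356; θ=atan2(y, x)=157.8567° ≈ 157.9°
Leg 5: φ1=-1.1774585, φ2=0.0494940, Δφ=1.2269525, Δλ=-5.4346743 rad; a=sin²(Δφ/2)+cosφ1·cosφ2·sin²(Δλ/2)=0.3963117620; c=2·atan2(√a, √(1-a))=1.361903957; dist=6371·c=8676.690 ≈ 8676.7 km; running total=51657.0 km
Leg 5 bearing: y=sinΔλ·cosφ2=0.74937807, x=cosφ1·sinφ2-sinφ1·cosφ2·cosΔλ=0.62883027; θ=atan2(y, x)=49.9988° ≈ 50.0°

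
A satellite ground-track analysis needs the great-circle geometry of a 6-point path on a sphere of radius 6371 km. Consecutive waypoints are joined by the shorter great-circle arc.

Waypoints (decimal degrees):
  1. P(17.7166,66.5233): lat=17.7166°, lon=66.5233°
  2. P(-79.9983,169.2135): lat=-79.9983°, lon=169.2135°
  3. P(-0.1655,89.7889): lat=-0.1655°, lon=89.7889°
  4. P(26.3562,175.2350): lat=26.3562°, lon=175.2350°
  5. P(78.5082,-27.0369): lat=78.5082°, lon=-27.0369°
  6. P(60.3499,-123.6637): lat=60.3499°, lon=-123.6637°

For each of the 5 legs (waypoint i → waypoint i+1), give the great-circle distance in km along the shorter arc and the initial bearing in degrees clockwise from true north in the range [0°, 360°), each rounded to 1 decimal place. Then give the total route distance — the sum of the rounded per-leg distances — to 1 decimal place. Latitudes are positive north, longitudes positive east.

Leg 1: dist=12190.9 km, bearing=169.6°
Leg 2: dist=9786.3 km, bearing=280.4°
Leg 3: dist=9562.1 km, bearing=63.6°
Leg 4: dist=8266.7 km, bearing=4.5°
Leg 5: dist=3650.7 km, bearing=295.0°
Total: 43456.7 km

Leg 1: φ1=0.3092130, φ2=-1.3962337, Δφ=-1.7054467, Δλ=1.7922821 rad; a=sin²(Δφ/2)+cosφ1·cosφ2·sin²(Δλ/2)=0.6680141016; c=2·atan2(√a, √(1-a))=1.913493027; dist=6371·c=12190.864 ≈ 12190.9 km; running total=12190.9 km
Leg 1 bearing: y=sinΔλ·cosφ2=0.16943483, x=cosφ1·sinφ2-sinφ1·cosφ2·cosΔλ=-0.92648631; θ=atan2(y, x)=169.6363° ≈ 169.6°
Leg 2: φ1=-1.3962337, φ2=-0.0028885, Δφ=1.3933452, Δλ=-1.3862208 rad; a=sin²(Δφ/2)+cosφ1·cosφ2·sin²(Δλ/2)=0.4826403111; c=2·atan2(√a, √(1-a))=1.536069970; dist=6371·c=9786.302 ≈ 9786.3 km; running total=21977.2 km
Leg 2 bearing: y=sinΔλ·cosφ2=-0.98301014, x=cosφ1·sinφ2-sinφ1·cosφ2·cosΔλ=0.18023772; θ=atan2(y, x)=-79.6101° <0 so +360° → 280.3899° ≈ 280.4°
Leg 3: φ1=-0.0028885, φ2=0.4600025, Δφ=0.4628910, Δλ=1.4913158 rad; a=sin²(Δφ/2)+cosφ1·cosφ2·sin²(Δλ/2)=0.4650694784; c=2·atan2(√a, √(1-a))=1.500878331; dist=6371·c=9562.096 ≈ 9562.1 km; running total=31539.3 km
Leg 3 bearing: y=sinΔλ·cosφ2=0.89322264, x=cosφ1·sinφ2-sinφ1·cosφ2·cosΔλ=0.44415397; θ=atan2(y, x)=63.5612° ≈ 63.6°
Leg 4: φ1=0.4600025, φ2=1.3702266, Δφ=0.9102241, Δλ=-3.5303106 rad; a=sin²(Δφ/2)+cosφ1·cosφ2·sin²(Δλ/2)=0.3650747370; c=2·atan2(√a, √(1-a))=1.297558532; dist=6371·c=8266.745 ≈ 8266.7 km; running total=39806.0 km
Leg 4 bearing: y=sinΔλ·cosφ2=0.07550776, x=cosφ1·sinφ2-sinφ1·cosφ2·cosΔλ=0.95993712; θ=atan2(y, x)=4.4976° ≈ 4.5°
Leg 5: φ1=1.3702266, φ2=1.0533045, Δφ=-0.3169221, Δλ=-1.6864558 rad; a=sin²(Δφ/2)+cosφ1·cosφ2·sin²(Δλ/2)=0.0798665100; c=2·atan2(√a, √(1-a))=0.573020866; dist=6371·c=3650.716 ≈ 3650.7 km; running total=43456.7 km
Leg 5 bearing: y=sinΔλ·cosφ2=-0.49139682, x=cosφ1·sinφ2-sinφ1·cosφ2·cosΔλ=0.22908638; θ=atan2(y, x)=-65.0053° <0 so +360° → 294.9947° ≈ 295.0°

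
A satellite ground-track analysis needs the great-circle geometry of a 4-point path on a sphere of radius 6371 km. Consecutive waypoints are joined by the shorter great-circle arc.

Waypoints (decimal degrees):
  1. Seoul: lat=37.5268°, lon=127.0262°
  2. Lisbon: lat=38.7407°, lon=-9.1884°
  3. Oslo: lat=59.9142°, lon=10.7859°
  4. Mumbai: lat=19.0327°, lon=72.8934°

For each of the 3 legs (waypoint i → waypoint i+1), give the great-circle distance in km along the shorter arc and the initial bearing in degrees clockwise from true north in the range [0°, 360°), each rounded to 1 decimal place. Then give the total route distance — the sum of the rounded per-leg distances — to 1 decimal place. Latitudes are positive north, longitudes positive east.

Leg 1: φ1=0.6549662, φ2=0.6761528, Δφ=0.0211866, Δλ=-2.3773933 rad; a=sin²(Δφ/2)+cosφ1·cosφ2·sin²(Δλ/2)=0.5326920323; c=2·atan2(√a, √(1-a))=1.636227068; dist=6371·c=10424.403 ≈ 10424.4 km; running total=10424.4 km
Leg 1 bearing: y=sinΔλ·cosφ2=-0.53971856, x=cosφ1·sinφ2-sinφ1·cosφ2·cosΔλ=0.83930257; θ=atan2(y, x)=-32.7433° <0 so +360° → 327.2567° ≈ 327.3°
Leg 2: φ1=0.6761528, φ2=1.0457001, Δφ=0.3695473, Δλ=0.3486173 rad; a=sin²(Δφ/2)+cosφ1·cosφ2·sin²(Δλ/2)=0.0455147646; c=2·atan2(√a, √(1-a))=0.429988675; dist=6371·c=2739.458 ≈ 2739.5 km; running total=13163.9 km
Leg 2 bearing: y=sinΔλ·cosφ2=0.17124212, x=cosφ1·sinφ2-sinφ1·cosφ2·cosΔλ=0.38006423; θ=atan2(y, x)=24.2545° ≈ 24.3°
Leg 3: φ1=1.0457001, φ2=0.3321833, Δφ=-0.7135168, Δλ=1.0839804 rad; a=sin²(Δφ/2)+cosφ1·cosφ2·sin²(Δλ/2)=0.2480668284; c=2·atan2(√a, √(1-a))=1.042727299; dist=6371·c=6643.216 ≈ 6643.2 km; running total=19807.1 km
Leg 3 bearing: y=sinΔλ·cosφ2=0.83551037, x=cosφ1·sinφ2-sinφ1·cosφ2·cosΔλ=-0.21918288; θ=atan2(y, x)=104.6994° ≈ 104.7°

Leg 1: dist=10424.4 km, bearing=327.3°
Leg 2: dist=2739.5 km, bearing=24.3°
Leg 3: dist=6643.2 km, bearing=104.7°
Total: 19807.1 km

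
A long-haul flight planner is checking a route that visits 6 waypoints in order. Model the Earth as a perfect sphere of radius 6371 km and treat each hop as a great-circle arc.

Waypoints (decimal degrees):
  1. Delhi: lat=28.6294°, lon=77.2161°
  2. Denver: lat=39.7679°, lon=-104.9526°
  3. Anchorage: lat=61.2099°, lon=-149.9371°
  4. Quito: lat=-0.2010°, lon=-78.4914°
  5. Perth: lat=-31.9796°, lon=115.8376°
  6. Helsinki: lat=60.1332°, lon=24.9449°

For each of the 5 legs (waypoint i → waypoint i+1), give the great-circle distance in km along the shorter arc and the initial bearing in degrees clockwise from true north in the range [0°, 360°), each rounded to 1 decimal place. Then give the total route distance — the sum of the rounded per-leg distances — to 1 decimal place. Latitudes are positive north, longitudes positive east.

Leg 1: φ1=0.4996773, φ2=0.6940808, Δφ=0.1944035, Δλ=-3.1794436 rad; a=sin²(Δφ/2)+cosφ1·cosφ2·sin²(Δλ/2)=0.6838425648; c=2·atan2(√a, √(1-a))=1.947314878; dist=6371·c=12406.343 ≈ 12406.3 km; running total=12406.3 km
Leg 1 bearing: y=sinΔλ·cosφ2=0.02908689, x=cosφ1·sinφ2-sinφ1·cosφ2·cosΔλ=0.92949535; θ=atan2(y, x)=1.7924° ≈ 1.8°
Leg 2: φ1=0.6940808, φ2=1.0683143, Δφ=0.3742335, Δλ=-0.7851276 rad; a=sin²(Δφ/2)+cosφ1·cosφ2·sin²(Δλ/2)=0.0887821166; c=2·atan2(√a, √(1-a))=0.605116613; dist=6371·c=3855.198 ≈ 3855.2 km; running total=16261.5 km
Leg 2 bearing: y=sinΔλ·cosφ2=-0.34045208, x=cosφ1·sinφ2-sinφ1·cosφ2·cosΔλ=0.45573215; θ=atan2(y, x)=-36.7614° <0 so +360° → 323.2386° ≈ 323.2°
Leg 3: φ1=1.0683143, φ2=-0.0035081, Δφ=-1.0718224, Δλ=1.2469627 rad; a=sin²(Δφ/2)+cosφ1·cosφ2·sin²(Δλ/2)=0.4249140036; c=2·atan2(√a, √(1-a))=1.420054091; dist=6371·c=9047.165 ≈ 9047.2 km; running total=25308.7 km
Leg 3 bearing: y=sinΔλ·cosφ2=0.94801668, x=cosφ1·sinφ2-sinφ1·cosφ2·cosΔλ=-0.28055791; θ=atan2(y, x)=106.4857° ≈ 106.5°
Leg 4: φ1=-0.0035081, φ2=-0.5581493, Δφ=-0.5546412, Δλ=3.3916809 rad; a=sin²(Δφ/2)+cosφ1·cosφ2·sin²(Δλ/2)=0.9099927823; c=2·atan2(√a, √(1-a))=2.532182125; dist=6371·c=16132.532 ≈ 16132.5 km; running total=41441.2 km
Leg 4 bearing: y=sinΔλ·cosφ2=-0.20992963, x=cosφ1·sinφ2-sinφ1·cosφ2·cosΔλ=-0.53249716; θ=atan2(y, x)=-158.4838° <0 so +360° → 201.5162° ≈ 201.5°
Leg 5: φ1=-0.5581493, φ2=1.0495223, Δφ=1.6076716, Δλ=-1.5863769 rad; a=sin²(Δφ/2)+cosφ1·cosφ2·sin²(Δλ/2)=0.7329287560; c=2·atan2(√a, √(1-a))=2.055399785; dist=6371·c=13094.952 ≈ 13095.0 km; running total=54536.2 km
Leg 5 bearing: y=sinΔλ·cosφ2=-0.49792489, x=cosφ1·sinφ2-sinφ1·cosφ2·cosΔλ=0.73146947; θ=atan2(y, x)=-34.2438° <0 so +360° → 325.7562° ≈ 325.8°

Leg 1: dist=12406.3 km, bearing=1.8°
Leg 2: dist=3855.2 km, bearing=323.2°
Leg 3: dist=9047.2 km, bearing=106.5°
Leg 4: dist=16132.5 km, bearing=201.5°
Leg 5: dist=13095.0 km, bearing=325.8°
Total: 54536.2 km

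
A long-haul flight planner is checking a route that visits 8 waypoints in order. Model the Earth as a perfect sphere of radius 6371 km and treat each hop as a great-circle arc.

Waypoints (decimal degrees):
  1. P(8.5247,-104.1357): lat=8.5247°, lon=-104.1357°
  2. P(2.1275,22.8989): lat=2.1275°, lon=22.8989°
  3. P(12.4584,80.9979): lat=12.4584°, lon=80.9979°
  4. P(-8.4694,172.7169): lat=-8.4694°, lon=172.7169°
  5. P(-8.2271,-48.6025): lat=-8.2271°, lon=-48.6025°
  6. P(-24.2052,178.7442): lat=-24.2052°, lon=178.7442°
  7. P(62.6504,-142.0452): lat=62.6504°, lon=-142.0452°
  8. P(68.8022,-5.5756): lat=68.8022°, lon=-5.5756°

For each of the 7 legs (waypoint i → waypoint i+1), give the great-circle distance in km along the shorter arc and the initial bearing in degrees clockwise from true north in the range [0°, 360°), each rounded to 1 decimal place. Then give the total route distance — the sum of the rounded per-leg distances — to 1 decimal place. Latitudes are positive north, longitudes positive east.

Leg 1: dist=14025.9 km, bearing=81.0°
Leg 2: dist=6496.2 km, bearing=76.7°
Leg 3: dist=10394.8 km, bearing=97.9°
Leg 4: dist=15074.9 km, bearing=111.0°
Leg 5: dist=13740.4 km, bearing=233.6°
Leg 6: dist=10259.3 km, bearing=16.9°
Leg 7: dist=4998.6 km, bearing=20.6°
Total: 74990.1 km

Leg 1: φ1=0.1487841, φ2=0.0371319, Δφ=-0.1116522, Δλ=2.2171720 rad; a=sin²(Δφ/2)+cosφ1·cosφ2·sin²(Δλ/2)=0.7948647292; c=2·atan2(√a, √(1-a))=2.201520132; dist=6371·c=14025.885 ≈ 14025.9 km; running total=14025.9 km
Leg 1 bearing: y=sinΔλ·cosφ2=0.79772168, x=cosφ1·sinφ2-sinφ1·cosφ2·cosΔλ=0.12593365; θ=atan2(y, x)=81.0289° ≈ 81.0°
Leg 2: φ1=0.0371319, φ2=0.2174401, Δφ=0.1803082, Δλ=1.0140188 rad; a=sin²(Δφ/2)+cosφ1·cosφ2·sin²(Δλ/2)=0.2381687163; c=2·atan2(√a, √(1-a))=1.019651866; dist=6371·c=6496.202 ≈ 6496.2 km; running total=20522.1 km
Leg 2 bearing: y=sinΔλ·cosφ2=0.82897186, x=cosφ1·sinφ2-sinφ1·cosφ2·cosΔλ=0.19642600; θ=atan2(y, x)=76.6695° ≈ 76.7°
Leg 3: φ1=0.2174401, φ2=-0.1478189, Δφ=-0.3652590, Δλ=1.6007985 rad; a=sin²(Δφ/2)+cosφ1·cosφ2·sin²(Δλ/2)=0.5303724963; c=2·atan2(√a, √(1-a))=1.631578739; dist=6371·c=10394.788 ≈ 10394.8 km; running total=30916.9 km
Leg 3 bearing: y=sinΔλ·cosφ2=0.98864954, x=cosφ1·sinφ2-sinφ1·cosφ2·cosΔλ=-0.13741229; θ=atan2(y, x)=97.9128° ≈ 97.9°
Leg 4: φ1=-0.1478189, φ2=-0.1435900, Δφ=0.0042289, Δλ=-3.8627522 rad; a=sin²(Δφ/2)+cosφ1·cosφ2·sin²(Δλ/2)=0.8570649179; c=2·atan2(√a, √(1-a))=2.366176576; dist=6371·c=15074.911 ≈ 15074.9 km; running total=45991.8 km
Leg 4 bearing: y=sinΔλ·cosφ2=0.65346108, x=cosφ1·sinφ2-sinφ1·cosφ2·cosΔλ=-0.25101233; θ=atan2(y, x)=111.0132° ≈ 111.0°
Leg 5: φ1=-0.1435900, φ2=-0.4224604, Δφ=-0.2788705, Δλ=3.9679485 rad; a=sin²(Δφ/2)+cosφ1·cosφ2·sin²(Δλ/2)=0.7764803539; c=2·atan2(√a, √(1-a))=2.156709779; dist=6371·c=13740.398 ≈ 13740.4 km; running total=59732.2 km
Leg 5 bearing: y=sinΔλ·cosφ2=-0.67080697, x=cosφ1·sinφ2-sinφ1·cosφ2·cosΔλ=-0.49421905; θ=atan2(y, x)=-126.3810° <0 so +360° → 233.6190° ≈ 233.6°
Leg 6: φ1=-0.4224604, φ2=1.0934558, Δφ=1.5159162, Δλ=-5.5988312 rad; a=sin²(Δφ/2)+cosφ1·cosφ2·sin²(Δλ/2)=0.5197504748; c=2·atan2(√a, √(1-a))=1.610307556; dist=6371·c=10259.269 ≈ 10259.3 km; running total=69991.5 km
Leg 6 bearing: y=sinΔλ·cosφ2=0.29043191, x=cosφ1·sinφ2-sinφ1·cosφ2·cosΔλ=0.95608001; θ=atan2(y, x)=16.8974° ≈ 16.9°
Leg 7: φ1=1.0934558, φ2=1.2008249, Δφ=0.1073692, Δλ=2.3818438 rad; a=sin²(Δφ/2)+cosφ1·cosφ2·sin²(Δλ/2)=0.1461590549; c=2·atan2(√a, √(1-a))=0.784584505; dist=6371·c=4998.588 ≈ 4998.6 km; running total=74990.1 km
Leg 7 bearing: y=sinΔλ·cosφ2=0.24904041, x=cosφ1·sinφ2-sinφ1·cosφ2·cosΔλ=0.66118471; θ=atan2(y, x)=20.6393° ≈ 20.6°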